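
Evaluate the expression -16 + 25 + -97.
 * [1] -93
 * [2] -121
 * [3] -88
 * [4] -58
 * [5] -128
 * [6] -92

First: -16 + 25 = 9
Then: 9 + -97 = -88
3) -88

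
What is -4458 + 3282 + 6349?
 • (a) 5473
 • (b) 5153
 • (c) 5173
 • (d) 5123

First: -4458 + 3282 = -1176
Then: -1176 + 6349 = 5173
c) 5173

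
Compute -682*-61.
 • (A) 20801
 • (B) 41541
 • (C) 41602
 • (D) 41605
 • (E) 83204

-682 * -61 = 41602
C) 41602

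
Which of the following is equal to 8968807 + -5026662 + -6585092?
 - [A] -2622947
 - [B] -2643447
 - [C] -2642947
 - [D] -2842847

First: 8968807 + -5026662 = 3942145
Then: 3942145 + -6585092 = -2642947
C) -2642947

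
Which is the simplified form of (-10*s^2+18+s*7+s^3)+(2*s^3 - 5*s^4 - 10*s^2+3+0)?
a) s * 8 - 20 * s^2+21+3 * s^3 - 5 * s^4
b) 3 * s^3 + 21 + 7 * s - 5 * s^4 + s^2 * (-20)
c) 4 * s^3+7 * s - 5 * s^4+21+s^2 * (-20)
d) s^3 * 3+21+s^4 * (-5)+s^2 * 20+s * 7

Adding the polynomials and combining like terms:
(-10*s^2 + 18 + s*7 + s^3) + (2*s^3 - 5*s^4 - 10*s^2 + 3 + 0)
= 3 * s^3 + 21 + 7 * s - 5 * s^4 + s^2 * (-20)
b) 3 * s^3 + 21 + 7 * s - 5 * s^4 + s^2 * (-20)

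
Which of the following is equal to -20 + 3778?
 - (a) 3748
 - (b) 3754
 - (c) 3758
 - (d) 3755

-20 + 3778 = 3758
c) 3758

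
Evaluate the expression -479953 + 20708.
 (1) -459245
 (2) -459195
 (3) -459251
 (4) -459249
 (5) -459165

-479953 + 20708 = -459245
1) -459245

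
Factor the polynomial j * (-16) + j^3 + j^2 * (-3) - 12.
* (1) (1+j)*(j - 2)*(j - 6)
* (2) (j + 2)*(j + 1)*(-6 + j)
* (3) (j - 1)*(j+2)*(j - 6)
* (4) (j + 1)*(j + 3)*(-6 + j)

We need to factor j * (-16) + j^3 + j^2 * (-3) - 12.
The factored form is (j + 2)*(j + 1)*(-6 + j).
2) (j + 2)*(j + 1)*(-6 + j)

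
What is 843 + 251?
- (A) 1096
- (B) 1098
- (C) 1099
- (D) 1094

843 + 251 = 1094
D) 1094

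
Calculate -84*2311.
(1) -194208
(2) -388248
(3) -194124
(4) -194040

-84 * 2311 = -194124
3) -194124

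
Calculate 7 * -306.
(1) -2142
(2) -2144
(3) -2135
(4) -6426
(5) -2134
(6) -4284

7 * -306 = -2142
1) -2142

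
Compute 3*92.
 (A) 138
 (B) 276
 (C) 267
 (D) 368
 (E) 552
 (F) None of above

3 * 92 = 276
B) 276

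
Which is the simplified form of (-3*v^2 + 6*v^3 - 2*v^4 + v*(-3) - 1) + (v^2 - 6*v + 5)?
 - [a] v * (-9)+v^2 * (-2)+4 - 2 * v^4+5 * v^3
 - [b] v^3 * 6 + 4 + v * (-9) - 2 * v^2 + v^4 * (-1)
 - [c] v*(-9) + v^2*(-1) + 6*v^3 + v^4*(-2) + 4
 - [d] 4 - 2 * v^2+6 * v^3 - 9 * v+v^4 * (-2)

Adding the polynomials and combining like terms:
(-3*v^2 + 6*v^3 - 2*v^4 + v*(-3) - 1) + (v^2 - 6*v + 5)
= 4 - 2 * v^2+6 * v^3 - 9 * v+v^4 * (-2)
d) 4 - 2 * v^2+6 * v^3 - 9 * v+v^4 * (-2)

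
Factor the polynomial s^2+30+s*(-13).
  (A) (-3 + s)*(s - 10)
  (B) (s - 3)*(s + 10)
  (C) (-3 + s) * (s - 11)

We need to factor s^2+30+s*(-13).
The factored form is (-3 + s)*(s - 10).
A) (-3 + s)*(s - 10)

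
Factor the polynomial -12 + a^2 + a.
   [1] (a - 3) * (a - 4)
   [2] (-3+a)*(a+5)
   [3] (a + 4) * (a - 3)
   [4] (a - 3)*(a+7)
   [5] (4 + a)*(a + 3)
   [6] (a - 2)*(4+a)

We need to factor -12 + a^2 + a.
The factored form is (a + 4) * (a - 3).
3) (a + 4) * (a - 3)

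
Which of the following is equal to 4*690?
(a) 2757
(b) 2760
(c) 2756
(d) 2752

4 * 690 = 2760
b) 2760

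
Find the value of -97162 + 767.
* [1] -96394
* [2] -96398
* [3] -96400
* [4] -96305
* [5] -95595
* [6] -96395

-97162 + 767 = -96395
6) -96395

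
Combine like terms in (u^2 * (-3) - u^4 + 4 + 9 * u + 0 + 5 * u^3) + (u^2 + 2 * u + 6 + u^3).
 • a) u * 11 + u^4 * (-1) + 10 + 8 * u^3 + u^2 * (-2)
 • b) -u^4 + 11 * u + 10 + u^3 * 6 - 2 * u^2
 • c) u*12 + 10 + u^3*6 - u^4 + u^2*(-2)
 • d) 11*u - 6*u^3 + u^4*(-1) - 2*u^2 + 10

Adding the polynomials and combining like terms:
(u^2*(-3) - u^4 + 4 + 9*u + 0 + 5*u^3) + (u^2 + 2*u + 6 + u^3)
= -u^4 + 11 * u + 10 + u^3 * 6 - 2 * u^2
b) -u^4 + 11 * u + 10 + u^3 * 6 - 2 * u^2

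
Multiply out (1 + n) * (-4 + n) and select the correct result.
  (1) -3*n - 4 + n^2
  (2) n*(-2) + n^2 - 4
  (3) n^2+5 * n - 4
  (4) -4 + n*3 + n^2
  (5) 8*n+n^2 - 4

Expanding (1 + n) * (-4 + n):
= -3*n - 4 + n^2
1) -3*n - 4 + n^2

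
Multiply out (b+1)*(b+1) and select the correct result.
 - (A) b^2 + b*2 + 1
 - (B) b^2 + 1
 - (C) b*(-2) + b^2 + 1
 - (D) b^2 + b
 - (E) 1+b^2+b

Expanding (b+1)*(b+1):
= b^2 + b*2 + 1
A) b^2 + b*2 + 1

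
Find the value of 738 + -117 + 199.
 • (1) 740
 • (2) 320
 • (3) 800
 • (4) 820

First: 738 + -117 = 621
Then: 621 + 199 = 820
4) 820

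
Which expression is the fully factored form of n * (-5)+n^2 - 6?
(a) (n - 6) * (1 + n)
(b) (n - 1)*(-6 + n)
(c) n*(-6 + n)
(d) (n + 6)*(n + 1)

We need to factor n * (-5)+n^2 - 6.
The factored form is (n - 6) * (1 + n).
a) (n - 6) * (1 + n)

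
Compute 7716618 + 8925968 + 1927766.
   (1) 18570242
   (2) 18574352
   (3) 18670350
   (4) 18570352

First: 7716618 + 8925968 = 16642586
Then: 16642586 + 1927766 = 18570352
4) 18570352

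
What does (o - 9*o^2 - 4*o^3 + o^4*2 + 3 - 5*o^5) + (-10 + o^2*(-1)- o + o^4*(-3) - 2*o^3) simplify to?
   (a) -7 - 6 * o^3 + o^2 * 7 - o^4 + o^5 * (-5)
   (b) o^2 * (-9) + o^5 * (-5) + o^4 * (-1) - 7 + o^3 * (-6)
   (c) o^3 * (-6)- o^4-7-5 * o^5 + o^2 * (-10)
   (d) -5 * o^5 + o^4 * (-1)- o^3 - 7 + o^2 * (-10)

Adding the polynomials and combining like terms:
(o - 9*o^2 - 4*o^3 + o^4*2 + 3 - 5*o^5) + (-10 + o^2*(-1) - o + o^4*(-3) - 2*o^3)
= o^3 * (-6)- o^4-7-5 * o^5 + o^2 * (-10)
c) o^3 * (-6)- o^4-7-5 * o^5 + o^2 * (-10)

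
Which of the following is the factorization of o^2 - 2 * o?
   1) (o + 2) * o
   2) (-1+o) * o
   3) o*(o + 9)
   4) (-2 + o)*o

We need to factor o^2 - 2 * o.
The factored form is (-2 + o)*o.
4) (-2 + o)*o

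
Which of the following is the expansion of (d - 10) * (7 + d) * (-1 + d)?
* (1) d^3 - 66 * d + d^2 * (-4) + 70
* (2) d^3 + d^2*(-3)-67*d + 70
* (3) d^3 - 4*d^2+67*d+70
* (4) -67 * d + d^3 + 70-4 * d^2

Expanding (d - 10) * (7 + d) * (-1 + d):
= -67 * d + d^3 + 70-4 * d^2
4) -67 * d + d^3 + 70-4 * d^2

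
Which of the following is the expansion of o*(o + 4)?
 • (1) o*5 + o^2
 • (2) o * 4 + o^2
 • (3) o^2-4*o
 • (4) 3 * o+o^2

Expanding o*(o + 4):
= o * 4 + o^2
2) o * 4 + o^2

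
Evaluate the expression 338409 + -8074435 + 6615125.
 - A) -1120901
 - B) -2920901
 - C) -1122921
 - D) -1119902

First: 338409 + -8074435 = -7736026
Then: -7736026 + 6615125 = -1120901
A) -1120901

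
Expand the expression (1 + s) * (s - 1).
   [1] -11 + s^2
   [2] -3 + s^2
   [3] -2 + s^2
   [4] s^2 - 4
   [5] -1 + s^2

Expanding (1 + s) * (s - 1):
= -1 + s^2
5) -1 + s^2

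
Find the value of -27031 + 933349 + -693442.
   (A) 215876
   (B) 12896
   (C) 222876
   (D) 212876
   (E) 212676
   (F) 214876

First: -27031 + 933349 = 906318
Then: 906318 + -693442 = 212876
D) 212876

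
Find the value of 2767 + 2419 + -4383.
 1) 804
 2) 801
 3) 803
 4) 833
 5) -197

First: 2767 + 2419 = 5186
Then: 5186 + -4383 = 803
3) 803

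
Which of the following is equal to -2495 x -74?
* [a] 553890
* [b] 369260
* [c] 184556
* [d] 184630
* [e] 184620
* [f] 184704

-2495 * -74 = 184630
d) 184630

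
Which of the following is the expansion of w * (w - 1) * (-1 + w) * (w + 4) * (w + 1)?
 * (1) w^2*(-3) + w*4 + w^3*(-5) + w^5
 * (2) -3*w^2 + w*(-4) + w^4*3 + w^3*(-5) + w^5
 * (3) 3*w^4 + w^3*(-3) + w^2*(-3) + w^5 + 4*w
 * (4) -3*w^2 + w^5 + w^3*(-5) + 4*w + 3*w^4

Expanding w * (w - 1) * (-1 + w) * (w + 4) * (w + 1):
= -3*w^2 + w^5 + w^3*(-5) + 4*w + 3*w^4
4) -3*w^2 + w^5 + w^3*(-5) + 4*w + 3*w^4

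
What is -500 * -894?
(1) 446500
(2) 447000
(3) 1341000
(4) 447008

-500 * -894 = 447000
2) 447000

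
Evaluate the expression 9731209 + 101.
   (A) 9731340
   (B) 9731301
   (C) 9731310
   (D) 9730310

9731209 + 101 = 9731310
C) 9731310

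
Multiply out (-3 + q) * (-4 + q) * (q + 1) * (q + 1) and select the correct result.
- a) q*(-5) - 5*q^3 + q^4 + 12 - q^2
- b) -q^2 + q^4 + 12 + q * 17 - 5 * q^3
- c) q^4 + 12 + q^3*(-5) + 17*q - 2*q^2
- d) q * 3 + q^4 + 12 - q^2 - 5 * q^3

Expanding (-3 + q) * (-4 + q) * (q + 1) * (q + 1):
= -q^2 + q^4 + 12 + q * 17 - 5 * q^3
b) -q^2 + q^4 + 12 + q * 17 - 5 * q^3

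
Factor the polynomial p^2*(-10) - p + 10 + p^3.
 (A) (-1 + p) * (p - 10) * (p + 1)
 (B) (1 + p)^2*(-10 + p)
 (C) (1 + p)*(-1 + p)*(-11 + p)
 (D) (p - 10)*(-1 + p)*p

We need to factor p^2*(-10) - p + 10 + p^3.
The factored form is (-1 + p) * (p - 10) * (p + 1).
A) (-1 + p) * (p - 10) * (p + 1)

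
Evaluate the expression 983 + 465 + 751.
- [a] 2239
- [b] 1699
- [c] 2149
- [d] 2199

First: 983 + 465 = 1448
Then: 1448 + 751 = 2199
d) 2199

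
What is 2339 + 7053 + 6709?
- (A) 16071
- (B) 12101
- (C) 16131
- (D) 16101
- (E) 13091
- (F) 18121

First: 2339 + 7053 = 9392
Then: 9392 + 6709 = 16101
D) 16101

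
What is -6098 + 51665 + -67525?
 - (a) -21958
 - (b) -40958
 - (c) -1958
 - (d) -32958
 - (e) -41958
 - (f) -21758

First: -6098 + 51665 = 45567
Then: 45567 + -67525 = -21958
a) -21958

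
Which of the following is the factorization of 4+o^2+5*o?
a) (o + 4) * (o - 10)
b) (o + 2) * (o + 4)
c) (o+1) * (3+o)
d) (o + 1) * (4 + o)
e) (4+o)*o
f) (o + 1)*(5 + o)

We need to factor 4+o^2+5*o.
The factored form is (o + 1) * (4 + o).
d) (o + 1) * (4 + o)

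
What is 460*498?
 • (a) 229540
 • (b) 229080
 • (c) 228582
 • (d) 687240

460 * 498 = 229080
b) 229080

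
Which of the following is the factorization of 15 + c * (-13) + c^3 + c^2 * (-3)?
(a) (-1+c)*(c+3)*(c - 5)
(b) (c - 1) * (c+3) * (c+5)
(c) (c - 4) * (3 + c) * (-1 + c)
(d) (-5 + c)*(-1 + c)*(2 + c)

We need to factor 15 + c * (-13) + c^3 + c^2 * (-3).
The factored form is (-1+c)*(c+3)*(c - 5).
a) (-1+c)*(c+3)*(c - 5)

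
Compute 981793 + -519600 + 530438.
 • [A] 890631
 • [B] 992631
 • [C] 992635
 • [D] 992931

First: 981793 + -519600 = 462193
Then: 462193 + 530438 = 992631
B) 992631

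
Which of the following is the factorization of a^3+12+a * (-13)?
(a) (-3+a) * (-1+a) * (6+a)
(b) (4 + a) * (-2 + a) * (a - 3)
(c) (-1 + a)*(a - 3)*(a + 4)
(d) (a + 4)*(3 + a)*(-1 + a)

We need to factor a^3+12+a * (-13).
The factored form is (-1 + a)*(a - 3)*(a + 4).
c) (-1 + a)*(a - 3)*(a + 4)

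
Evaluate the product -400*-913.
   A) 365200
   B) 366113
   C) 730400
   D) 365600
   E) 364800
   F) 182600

-400 * -913 = 365200
A) 365200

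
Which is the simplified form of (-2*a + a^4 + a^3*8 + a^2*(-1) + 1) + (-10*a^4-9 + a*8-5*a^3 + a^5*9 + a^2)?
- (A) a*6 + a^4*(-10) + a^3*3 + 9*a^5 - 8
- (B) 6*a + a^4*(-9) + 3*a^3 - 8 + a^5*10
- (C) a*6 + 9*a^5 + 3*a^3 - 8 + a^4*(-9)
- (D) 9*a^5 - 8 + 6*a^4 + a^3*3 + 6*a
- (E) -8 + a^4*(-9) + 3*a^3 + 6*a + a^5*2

Adding the polynomials and combining like terms:
(-2*a + a^4 + a^3*8 + a^2*(-1) + 1) + (-10*a^4 - 9 + a*8 - 5*a^3 + a^5*9 + a^2)
= a*6 + 9*a^5 + 3*a^3 - 8 + a^4*(-9)
C) a*6 + 9*a^5 + 3*a^3 - 8 + a^4*(-9)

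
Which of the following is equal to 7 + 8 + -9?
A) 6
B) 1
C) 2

First: 7 + 8 = 15
Then: 15 + -9 = 6
A) 6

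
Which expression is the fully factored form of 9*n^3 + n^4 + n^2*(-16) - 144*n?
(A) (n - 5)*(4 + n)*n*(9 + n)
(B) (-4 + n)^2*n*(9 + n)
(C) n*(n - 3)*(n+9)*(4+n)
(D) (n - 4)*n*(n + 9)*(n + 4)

We need to factor 9*n^3 + n^4 + n^2*(-16) - 144*n.
The factored form is (n - 4)*n*(n + 9)*(n + 4).
D) (n - 4)*n*(n + 9)*(n + 4)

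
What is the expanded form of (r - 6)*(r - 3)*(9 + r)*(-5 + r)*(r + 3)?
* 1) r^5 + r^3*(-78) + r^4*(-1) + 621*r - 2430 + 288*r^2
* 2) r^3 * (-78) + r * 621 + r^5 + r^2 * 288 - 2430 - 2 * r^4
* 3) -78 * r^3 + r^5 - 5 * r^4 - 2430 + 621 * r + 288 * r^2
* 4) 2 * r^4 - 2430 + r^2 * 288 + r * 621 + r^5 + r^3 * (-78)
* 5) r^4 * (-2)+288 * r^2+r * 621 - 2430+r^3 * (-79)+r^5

Expanding (r - 6)*(r - 3)*(9 + r)*(-5 + r)*(r + 3):
= r^3 * (-78) + r * 621 + r^5 + r^2 * 288 - 2430 - 2 * r^4
2) r^3 * (-78) + r * 621 + r^5 + r^2 * 288 - 2430 - 2 * r^4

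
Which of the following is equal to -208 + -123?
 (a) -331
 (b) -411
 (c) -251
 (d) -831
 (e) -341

-208 + -123 = -331
a) -331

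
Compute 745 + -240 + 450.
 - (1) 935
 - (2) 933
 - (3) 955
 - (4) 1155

First: 745 + -240 = 505
Then: 505 + 450 = 955
3) 955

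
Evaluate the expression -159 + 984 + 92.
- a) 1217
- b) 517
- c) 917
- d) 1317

First: -159 + 984 = 825
Then: 825 + 92 = 917
c) 917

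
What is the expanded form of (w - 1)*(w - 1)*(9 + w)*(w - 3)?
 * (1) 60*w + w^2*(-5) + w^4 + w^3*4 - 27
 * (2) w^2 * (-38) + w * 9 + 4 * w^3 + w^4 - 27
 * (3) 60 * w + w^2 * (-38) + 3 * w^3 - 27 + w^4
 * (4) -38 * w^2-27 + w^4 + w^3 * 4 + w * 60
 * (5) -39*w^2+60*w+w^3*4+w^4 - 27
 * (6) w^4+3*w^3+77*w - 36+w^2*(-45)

Expanding (w - 1)*(w - 1)*(9 + w)*(w - 3):
= -38 * w^2-27 + w^4 + w^3 * 4 + w * 60
4) -38 * w^2-27 + w^4 + w^3 * 4 + w * 60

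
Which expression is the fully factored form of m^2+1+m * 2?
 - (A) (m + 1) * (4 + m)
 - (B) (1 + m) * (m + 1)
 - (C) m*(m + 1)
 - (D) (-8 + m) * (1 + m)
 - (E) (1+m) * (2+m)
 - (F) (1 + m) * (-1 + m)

We need to factor m^2+1+m * 2.
The factored form is (1 + m) * (m + 1).
B) (1 + m) * (m + 1)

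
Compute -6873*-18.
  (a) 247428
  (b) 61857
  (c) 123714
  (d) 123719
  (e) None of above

-6873 * -18 = 123714
c) 123714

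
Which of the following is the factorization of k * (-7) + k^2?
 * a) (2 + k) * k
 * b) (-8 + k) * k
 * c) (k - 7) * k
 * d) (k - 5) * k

We need to factor k * (-7) + k^2.
The factored form is (k - 7) * k.
c) (k - 7) * k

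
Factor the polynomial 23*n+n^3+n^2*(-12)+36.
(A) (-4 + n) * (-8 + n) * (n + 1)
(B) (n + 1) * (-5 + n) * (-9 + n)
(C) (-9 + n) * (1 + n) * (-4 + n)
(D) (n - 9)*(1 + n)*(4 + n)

We need to factor 23*n+n^3+n^2*(-12)+36.
The factored form is (-9 + n) * (1 + n) * (-4 + n).
C) (-9 + n) * (1 + n) * (-4 + n)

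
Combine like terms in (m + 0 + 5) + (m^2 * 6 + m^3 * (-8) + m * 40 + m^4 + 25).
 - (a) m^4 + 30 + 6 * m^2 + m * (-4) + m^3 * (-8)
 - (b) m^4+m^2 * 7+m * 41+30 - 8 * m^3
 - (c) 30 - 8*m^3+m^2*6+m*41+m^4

Adding the polynomials and combining like terms:
(m + 0 + 5) + (m^2*6 + m^3*(-8) + m*40 + m^4 + 25)
= 30 - 8*m^3+m^2*6+m*41+m^4
c) 30 - 8*m^3+m^2*6+m*41+m^4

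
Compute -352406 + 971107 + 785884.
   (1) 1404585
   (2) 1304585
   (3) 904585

First: -352406 + 971107 = 618701
Then: 618701 + 785884 = 1404585
1) 1404585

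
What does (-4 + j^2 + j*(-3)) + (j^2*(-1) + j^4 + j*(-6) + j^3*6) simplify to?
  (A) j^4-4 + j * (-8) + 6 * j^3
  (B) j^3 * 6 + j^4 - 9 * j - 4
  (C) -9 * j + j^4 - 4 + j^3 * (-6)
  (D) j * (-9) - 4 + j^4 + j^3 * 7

Adding the polynomials and combining like terms:
(-4 + j^2 + j*(-3)) + (j^2*(-1) + j^4 + j*(-6) + j^3*6)
= j^3 * 6 + j^4 - 9 * j - 4
B) j^3 * 6 + j^4 - 9 * j - 4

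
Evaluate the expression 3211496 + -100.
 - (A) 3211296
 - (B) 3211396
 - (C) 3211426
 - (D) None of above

3211496 + -100 = 3211396
B) 3211396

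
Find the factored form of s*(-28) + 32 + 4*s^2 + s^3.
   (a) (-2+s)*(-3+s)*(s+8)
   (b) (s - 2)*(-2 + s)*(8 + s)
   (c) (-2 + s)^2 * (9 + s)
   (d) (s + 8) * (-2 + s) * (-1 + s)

We need to factor s*(-28) + 32 + 4*s^2 + s^3.
The factored form is (s - 2)*(-2 + s)*(8 + s).
b) (s - 2)*(-2 + s)*(8 + s)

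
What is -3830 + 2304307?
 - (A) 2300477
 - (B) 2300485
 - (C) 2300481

-3830 + 2304307 = 2300477
A) 2300477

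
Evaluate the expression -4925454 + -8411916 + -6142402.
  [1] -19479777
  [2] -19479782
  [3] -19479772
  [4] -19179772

First: -4925454 + -8411916 = -13337370
Then: -13337370 + -6142402 = -19479772
3) -19479772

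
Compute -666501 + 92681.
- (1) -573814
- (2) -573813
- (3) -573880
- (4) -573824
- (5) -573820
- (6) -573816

-666501 + 92681 = -573820
5) -573820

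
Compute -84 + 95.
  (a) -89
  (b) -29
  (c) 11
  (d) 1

-84 + 95 = 11
c) 11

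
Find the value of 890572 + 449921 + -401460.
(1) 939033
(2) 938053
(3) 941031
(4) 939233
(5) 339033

First: 890572 + 449921 = 1340493
Then: 1340493 + -401460 = 939033
1) 939033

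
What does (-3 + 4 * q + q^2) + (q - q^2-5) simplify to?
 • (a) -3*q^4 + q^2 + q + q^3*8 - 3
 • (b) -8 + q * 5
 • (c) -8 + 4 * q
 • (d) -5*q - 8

Adding the polynomials and combining like terms:
(-3 + 4*q + q^2) + (q - q^2 - 5)
= -8 + q * 5
b) -8 + q * 5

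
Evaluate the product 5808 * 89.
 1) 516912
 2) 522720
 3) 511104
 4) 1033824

5808 * 89 = 516912
1) 516912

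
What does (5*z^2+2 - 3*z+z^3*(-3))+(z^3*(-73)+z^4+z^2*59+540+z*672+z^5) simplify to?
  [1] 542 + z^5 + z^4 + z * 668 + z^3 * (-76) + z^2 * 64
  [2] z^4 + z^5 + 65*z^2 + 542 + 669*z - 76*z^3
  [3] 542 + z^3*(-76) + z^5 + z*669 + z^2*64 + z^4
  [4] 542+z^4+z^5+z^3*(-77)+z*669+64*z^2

Adding the polynomials and combining like terms:
(5*z^2 + 2 - 3*z + z^3*(-3)) + (z^3*(-73) + z^4 + z^2*59 + 540 + z*672 + z^5)
= 542 + z^3*(-76) + z^5 + z*669 + z^2*64 + z^4
3) 542 + z^3*(-76) + z^5 + z*669 + z^2*64 + z^4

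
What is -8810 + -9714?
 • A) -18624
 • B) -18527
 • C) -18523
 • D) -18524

-8810 + -9714 = -18524
D) -18524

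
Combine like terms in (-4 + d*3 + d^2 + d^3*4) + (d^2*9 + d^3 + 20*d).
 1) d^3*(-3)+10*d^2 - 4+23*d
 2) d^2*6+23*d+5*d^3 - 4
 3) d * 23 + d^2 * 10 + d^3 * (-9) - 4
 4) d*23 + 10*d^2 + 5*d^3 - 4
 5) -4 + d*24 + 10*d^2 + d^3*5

Adding the polynomials and combining like terms:
(-4 + d*3 + d^2 + d^3*4) + (d^2*9 + d^3 + 20*d)
= d*23 + 10*d^2 + 5*d^3 - 4
4) d*23 + 10*d^2 + 5*d^3 - 4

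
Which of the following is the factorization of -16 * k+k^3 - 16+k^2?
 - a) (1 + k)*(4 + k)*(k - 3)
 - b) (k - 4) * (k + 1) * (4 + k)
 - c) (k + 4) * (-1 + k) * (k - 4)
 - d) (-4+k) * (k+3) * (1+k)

We need to factor -16 * k+k^3 - 16+k^2.
The factored form is (k - 4) * (k + 1) * (4 + k).
b) (k - 4) * (k + 1) * (4 + k)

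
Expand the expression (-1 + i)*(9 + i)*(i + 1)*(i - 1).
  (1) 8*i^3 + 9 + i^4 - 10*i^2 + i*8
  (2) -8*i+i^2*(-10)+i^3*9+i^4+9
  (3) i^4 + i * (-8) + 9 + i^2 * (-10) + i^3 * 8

Expanding (-1 + i)*(9 + i)*(i + 1)*(i - 1):
= i^4 + i * (-8) + 9 + i^2 * (-10) + i^3 * 8
3) i^4 + i * (-8) + 9 + i^2 * (-10) + i^3 * 8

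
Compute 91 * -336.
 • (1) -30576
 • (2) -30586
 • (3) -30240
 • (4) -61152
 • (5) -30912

91 * -336 = -30576
1) -30576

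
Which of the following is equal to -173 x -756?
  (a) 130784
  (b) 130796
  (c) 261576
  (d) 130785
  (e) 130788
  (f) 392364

-173 * -756 = 130788
e) 130788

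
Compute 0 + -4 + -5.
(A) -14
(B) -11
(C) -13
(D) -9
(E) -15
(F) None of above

First: 0 + -4 = -4
Then: -4 + -5 = -9
D) -9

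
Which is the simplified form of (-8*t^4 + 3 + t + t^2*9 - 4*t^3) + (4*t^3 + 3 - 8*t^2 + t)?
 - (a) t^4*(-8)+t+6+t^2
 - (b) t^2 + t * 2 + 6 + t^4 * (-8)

Adding the polynomials and combining like terms:
(-8*t^4 + 3 + t + t^2*9 - 4*t^3) + (4*t^3 + 3 - 8*t^2 + t)
= t^2 + t * 2 + 6 + t^4 * (-8)
b) t^2 + t * 2 + 6 + t^4 * (-8)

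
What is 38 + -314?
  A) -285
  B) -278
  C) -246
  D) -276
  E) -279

38 + -314 = -276
D) -276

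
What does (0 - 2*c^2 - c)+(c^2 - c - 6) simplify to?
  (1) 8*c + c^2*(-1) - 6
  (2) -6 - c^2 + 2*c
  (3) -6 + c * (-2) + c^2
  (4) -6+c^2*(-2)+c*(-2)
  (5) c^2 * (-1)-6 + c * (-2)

Adding the polynomials and combining like terms:
(0 - 2*c^2 - c) + (c^2 - c - 6)
= c^2 * (-1)-6 + c * (-2)
5) c^2 * (-1)-6 + c * (-2)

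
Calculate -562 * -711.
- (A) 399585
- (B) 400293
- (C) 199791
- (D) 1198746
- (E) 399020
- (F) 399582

-562 * -711 = 399582
F) 399582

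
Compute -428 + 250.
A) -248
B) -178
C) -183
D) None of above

-428 + 250 = -178
B) -178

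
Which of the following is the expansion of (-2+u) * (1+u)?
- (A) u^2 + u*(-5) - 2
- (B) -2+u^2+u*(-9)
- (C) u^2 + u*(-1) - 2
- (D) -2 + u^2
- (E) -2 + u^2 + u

Expanding (-2+u) * (1+u):
= u^2 + u*(-1) - 2
C) u^2 + u*(-1) - 2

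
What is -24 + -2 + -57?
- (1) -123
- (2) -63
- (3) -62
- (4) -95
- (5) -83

First: -24 + -2 = -26
Then: -26 + -57 = -83
5) -83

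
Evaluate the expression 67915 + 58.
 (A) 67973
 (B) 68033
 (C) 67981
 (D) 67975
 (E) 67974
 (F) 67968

67915 + 58 = 67973
A) 67973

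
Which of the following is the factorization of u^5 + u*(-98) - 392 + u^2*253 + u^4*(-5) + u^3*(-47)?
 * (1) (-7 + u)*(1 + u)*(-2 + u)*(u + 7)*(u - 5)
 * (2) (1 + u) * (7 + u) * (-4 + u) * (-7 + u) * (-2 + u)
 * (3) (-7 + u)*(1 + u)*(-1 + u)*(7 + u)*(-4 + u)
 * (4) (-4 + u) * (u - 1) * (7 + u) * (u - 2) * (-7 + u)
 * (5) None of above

We need to factor u^5 + u*(-98) - 392 + u^2*253 + u^4*(-5) + u^3*(-47).
The factored form is (1 + u) * (7 + u) * (-4 + u) * (-7 + u) * (-2 + u).
2) (1 + u) * (7 + u) * (-4 + u) * (-7 + u) * (-2 + u)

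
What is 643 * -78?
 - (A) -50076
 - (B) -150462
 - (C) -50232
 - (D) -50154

643 * -78 = -50154
D) -50154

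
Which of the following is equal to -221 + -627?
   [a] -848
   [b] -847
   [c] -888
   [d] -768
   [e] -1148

-221 + -627 = -848
a) -848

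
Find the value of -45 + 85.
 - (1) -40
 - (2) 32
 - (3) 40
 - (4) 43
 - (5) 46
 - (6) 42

-45 + 85 = 40
3) 40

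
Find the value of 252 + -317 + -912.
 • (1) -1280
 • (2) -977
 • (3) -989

First: 252 + -317 = -65
Then: -65 + -912 = -977
2) -977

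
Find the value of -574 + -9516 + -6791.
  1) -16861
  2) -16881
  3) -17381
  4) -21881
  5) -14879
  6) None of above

First: -574 + -9516 = -10090
Then: -10090 + -6791 = -16881
2) -16881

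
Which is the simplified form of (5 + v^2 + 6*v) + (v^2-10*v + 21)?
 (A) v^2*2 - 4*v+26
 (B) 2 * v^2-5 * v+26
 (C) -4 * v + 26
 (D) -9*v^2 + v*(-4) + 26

Adding the polynomials and combining like terms:
(5 + v^2 + 6*v) + (v^2 - 10*v + 21)
= v^2*2 - 4*v+26
A) v^2*2 - 4*v+26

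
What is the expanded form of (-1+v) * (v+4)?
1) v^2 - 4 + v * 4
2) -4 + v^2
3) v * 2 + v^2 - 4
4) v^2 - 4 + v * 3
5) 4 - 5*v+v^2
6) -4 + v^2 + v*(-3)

Expanding (-1+v) * (v+4):
= v^2 - 4 + v * 3
4) v^2 - 4 + v * 3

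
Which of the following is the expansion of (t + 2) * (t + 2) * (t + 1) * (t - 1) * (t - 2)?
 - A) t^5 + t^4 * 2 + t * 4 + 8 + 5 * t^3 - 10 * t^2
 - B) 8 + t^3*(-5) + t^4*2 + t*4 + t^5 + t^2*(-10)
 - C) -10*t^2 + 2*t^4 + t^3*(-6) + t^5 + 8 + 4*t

Expanding (t + 2) * (t + 2) * (t + 1) * (t - 1) * (t - 2):
= 8 + t^3*(-5) + t^4*2 + t*4 + t^5 + t^2*(-10)
B) 8 + t^3*(-5) + t^4*2 + t*4 + t^5 + t^2*(-10)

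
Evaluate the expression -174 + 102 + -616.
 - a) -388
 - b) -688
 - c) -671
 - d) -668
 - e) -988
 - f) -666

First: -174 + 102 = -72
Then: -72 + -616 = -688
b) -688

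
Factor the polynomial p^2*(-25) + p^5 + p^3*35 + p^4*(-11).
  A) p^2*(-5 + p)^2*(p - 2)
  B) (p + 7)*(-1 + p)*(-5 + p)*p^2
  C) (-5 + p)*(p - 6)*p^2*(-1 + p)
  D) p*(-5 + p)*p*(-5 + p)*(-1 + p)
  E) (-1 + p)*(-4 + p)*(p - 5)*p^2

We need to factor p^2*(-25) + p^5 + p^3*35 + p^4*(-11).
The factored form is p*(-5 + p)*p*(-5 + p)*(-1 + p).
D) p*(-5 + p)*p*(-5 + p)*(-1 + p)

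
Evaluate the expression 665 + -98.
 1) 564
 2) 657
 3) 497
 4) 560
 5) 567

665 + -98 = 567
5) 567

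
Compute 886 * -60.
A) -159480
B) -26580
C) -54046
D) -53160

886 * -60 = -53160
D) -53160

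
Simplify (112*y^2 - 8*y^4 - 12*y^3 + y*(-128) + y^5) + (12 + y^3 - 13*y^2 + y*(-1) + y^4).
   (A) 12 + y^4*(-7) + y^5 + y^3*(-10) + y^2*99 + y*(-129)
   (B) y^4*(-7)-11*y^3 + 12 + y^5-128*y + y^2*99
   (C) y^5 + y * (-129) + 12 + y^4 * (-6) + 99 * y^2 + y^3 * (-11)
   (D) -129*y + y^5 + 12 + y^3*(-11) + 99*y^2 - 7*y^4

Adding the polynomials and combining like terms:
(112*y^2 - 8*y^4 - 12*y^3 + y*(-128) + y^5) + (12 + y^3 - 13*y^2 + y*(-1) + y^4)
= -129*y + y^5 + 12 + y^3*(-11) + 99*y^2 - 7*y^4
D) -129*y + y^5 + 12 + y^3*(-11) + 99*y^2 - 7*y^4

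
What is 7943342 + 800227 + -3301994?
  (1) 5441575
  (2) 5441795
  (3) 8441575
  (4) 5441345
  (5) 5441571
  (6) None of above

First: 7943342 + 800227 = 8743569
Then: 8743569 + -3301994 = 5441575
1) 5441575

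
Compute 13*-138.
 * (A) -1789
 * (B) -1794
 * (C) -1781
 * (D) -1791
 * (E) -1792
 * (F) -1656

13 * -138 = -1794
B) -1794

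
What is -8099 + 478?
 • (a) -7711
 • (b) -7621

-8099 + 478 = -7621
b) -7621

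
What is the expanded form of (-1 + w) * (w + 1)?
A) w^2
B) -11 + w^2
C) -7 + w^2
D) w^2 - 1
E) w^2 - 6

Expanding (-1 + w) * (w + 1):
= w^2 - 1
D) w^2 - 1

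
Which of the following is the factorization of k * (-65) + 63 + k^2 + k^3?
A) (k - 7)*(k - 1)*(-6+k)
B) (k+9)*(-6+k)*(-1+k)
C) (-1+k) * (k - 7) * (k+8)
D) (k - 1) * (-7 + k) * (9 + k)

We need to factor k * (-65) + 63 + k^2 + k^3.
The factored form is (k - 1) * (-7 + k) * (9 + k).
D) (k - 1) * (-7 + k) * (9 + k)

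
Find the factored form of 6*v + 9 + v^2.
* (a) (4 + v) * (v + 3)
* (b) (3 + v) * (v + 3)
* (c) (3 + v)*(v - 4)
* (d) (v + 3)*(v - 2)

We need to factor 6*v + 9 + v^2.
The factored form is (3 + v) * (v + 3).
b) (3 + v) * (v + 3)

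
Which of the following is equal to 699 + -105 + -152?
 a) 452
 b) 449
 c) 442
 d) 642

First: 699 + -105 = 594
Then: 594 + -152 = 442
c) 442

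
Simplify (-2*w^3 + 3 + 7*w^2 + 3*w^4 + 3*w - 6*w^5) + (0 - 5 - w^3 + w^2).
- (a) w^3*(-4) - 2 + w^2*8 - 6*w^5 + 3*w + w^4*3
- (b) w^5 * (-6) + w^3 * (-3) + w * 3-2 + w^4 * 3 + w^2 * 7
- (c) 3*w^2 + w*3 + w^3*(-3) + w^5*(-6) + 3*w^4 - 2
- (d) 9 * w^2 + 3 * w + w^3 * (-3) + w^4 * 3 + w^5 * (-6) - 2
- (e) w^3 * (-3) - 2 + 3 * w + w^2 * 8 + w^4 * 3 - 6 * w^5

Adding the polynomials and combining like terms:
(-2*w^3 + 3 + 7*w^2 + 3*w^4 + 3*w - 6*w^5) + (0 - 5 - w^3 + w^2)
= w^3 * (-3) - 2 + 3 * w + w^2 * 8 + w^4 * 3 - 6 * w^5
e) w^3 * (-3) - 2 + 3 * w + w^2 * 8 + w^4 * 3 - 6 * w^5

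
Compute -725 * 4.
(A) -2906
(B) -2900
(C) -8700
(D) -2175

-725 * 4 = -2900
B) -2900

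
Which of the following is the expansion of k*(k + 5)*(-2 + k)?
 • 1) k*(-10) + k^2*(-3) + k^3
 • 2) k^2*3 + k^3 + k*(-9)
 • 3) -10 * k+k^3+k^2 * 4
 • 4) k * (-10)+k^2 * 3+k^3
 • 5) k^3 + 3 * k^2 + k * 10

Expanding k*(k + 5)*(-2 + k):
= k * (-10)+k^2 * 3+k^3
4) k * (-10)+k^2 * 3+k^3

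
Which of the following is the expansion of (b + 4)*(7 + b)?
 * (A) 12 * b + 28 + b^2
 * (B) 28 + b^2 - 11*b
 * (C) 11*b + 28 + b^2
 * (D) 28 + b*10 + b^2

Expanding (b + 4)*(7 + b):
= 11*b + 28 + b^2
C) 11*b + 28 + b^2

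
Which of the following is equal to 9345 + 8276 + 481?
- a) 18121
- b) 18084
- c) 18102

First: 9345 + 8276 = 17621
Then: 17621 + 481 = 18102
c) 18102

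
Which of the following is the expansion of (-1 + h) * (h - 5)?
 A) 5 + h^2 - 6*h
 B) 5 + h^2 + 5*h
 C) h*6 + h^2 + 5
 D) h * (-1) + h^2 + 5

Expanding (-1 + h) * (h - 5):
= 5 + h^2 - 6*h
A) 5 + h^2 - 6*h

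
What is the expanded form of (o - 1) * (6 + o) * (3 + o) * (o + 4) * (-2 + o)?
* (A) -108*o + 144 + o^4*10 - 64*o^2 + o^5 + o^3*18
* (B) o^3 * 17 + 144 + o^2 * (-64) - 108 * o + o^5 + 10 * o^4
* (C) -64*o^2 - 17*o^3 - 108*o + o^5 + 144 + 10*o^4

Expanding (o - 1) * (6 + o) * (3 + o) * (o + 4) * (-2 + o):
= o^3 * 17 + 144 + o^2 * (-64) - 108 * o + o^5 + 10 * o^4
B) o^3 * 17 + 144 + o^2 * (-64) - 108 * o + o^5 + 10 * o^4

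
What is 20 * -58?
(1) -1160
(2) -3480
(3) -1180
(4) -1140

20 * -58 = -1160
1) -1160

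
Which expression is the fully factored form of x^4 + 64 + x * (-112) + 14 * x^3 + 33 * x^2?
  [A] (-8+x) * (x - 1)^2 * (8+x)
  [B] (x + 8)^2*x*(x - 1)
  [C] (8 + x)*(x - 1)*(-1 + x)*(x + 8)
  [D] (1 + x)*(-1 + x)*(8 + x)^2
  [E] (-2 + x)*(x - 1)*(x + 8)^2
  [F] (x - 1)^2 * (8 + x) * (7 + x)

We need to factor x^4 + 64 + x * (-112) + 14 * x^3 + 33 * x^2.
The factored form is (8 + x)*(x - 1)*(-1 + x)*(x + 8).
C) (8 + x)*(x - 1)*(-1 + x)*(x + 8)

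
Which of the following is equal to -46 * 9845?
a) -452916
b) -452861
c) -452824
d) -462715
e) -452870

-46 * 9845 = -452870
e) -452870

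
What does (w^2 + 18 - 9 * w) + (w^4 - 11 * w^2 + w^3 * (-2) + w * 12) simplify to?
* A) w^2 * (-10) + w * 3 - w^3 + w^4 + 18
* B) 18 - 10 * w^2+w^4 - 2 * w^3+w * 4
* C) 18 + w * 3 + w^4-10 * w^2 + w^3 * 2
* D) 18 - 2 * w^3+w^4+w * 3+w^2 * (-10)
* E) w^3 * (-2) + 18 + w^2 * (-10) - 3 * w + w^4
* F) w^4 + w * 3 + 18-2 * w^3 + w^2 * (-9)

Adding the polynomials and combining like terms:
(w^2 + 18 - 9*w) + (w^4 - 11*w^2 + w^3*(-2) + w*12)
= 18 - 2 * w^3+w^4+w * 3+w^2 * (-10)
D) 18 - 2 * w^3+w^4+w * 3+w^2 * (-10)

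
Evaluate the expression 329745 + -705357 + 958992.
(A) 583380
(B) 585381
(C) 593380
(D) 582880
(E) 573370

First: 329745 + -705357 = -375612
Then: -375612 + 958992 = 583380
A) 583380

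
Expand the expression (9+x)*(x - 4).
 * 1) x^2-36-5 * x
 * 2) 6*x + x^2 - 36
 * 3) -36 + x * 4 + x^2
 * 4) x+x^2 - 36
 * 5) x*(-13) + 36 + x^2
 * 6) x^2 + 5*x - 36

Expanding (9+x)*(x - 4):
= x^2 + 5*x - 36
6) x^2 + 5*x - 36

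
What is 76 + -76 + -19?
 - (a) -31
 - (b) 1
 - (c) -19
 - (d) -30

First: 76 + -76 = 0
Then: 0 + -19 = -19
c) -19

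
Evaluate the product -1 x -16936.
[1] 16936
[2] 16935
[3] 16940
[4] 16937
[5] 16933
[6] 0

-1 * -16936 = 16936
1) 16936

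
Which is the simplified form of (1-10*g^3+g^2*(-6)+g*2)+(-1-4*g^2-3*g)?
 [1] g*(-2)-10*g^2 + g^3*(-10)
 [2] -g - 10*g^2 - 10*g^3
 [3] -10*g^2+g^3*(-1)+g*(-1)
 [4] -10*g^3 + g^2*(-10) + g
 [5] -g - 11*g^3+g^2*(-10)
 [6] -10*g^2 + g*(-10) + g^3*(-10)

Adding the polynomials and combining like terms:
(1 - 10*g^3 + g^2*(-6) + g*2) + (-1 - 4*g^2 - 3*g)
= -g - 10*g^2 - 10*g^3
2) -g - 10*g^2 - 10*g^3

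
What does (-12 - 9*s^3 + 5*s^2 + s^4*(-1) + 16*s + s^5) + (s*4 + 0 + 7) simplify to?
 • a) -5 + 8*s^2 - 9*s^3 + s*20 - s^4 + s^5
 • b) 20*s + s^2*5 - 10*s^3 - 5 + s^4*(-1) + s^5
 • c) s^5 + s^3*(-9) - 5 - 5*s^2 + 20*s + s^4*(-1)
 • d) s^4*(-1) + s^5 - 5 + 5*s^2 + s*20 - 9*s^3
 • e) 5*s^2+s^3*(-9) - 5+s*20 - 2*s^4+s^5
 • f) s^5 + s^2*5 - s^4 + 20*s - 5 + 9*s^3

Adding the polynomials and combining like terms:
(-12 - 9*s^3 + 5*s^2 + s^4*(-1) + 16*s + s^5) + (s*4 + 0 + 7)
= s^4*(-1) + s^5 - 5 + 5*s^2 + s*20 - 9*s^3
d) s^4*(-1) + s^5 - 5 + 5*s^2 + s*20 - 9*s^3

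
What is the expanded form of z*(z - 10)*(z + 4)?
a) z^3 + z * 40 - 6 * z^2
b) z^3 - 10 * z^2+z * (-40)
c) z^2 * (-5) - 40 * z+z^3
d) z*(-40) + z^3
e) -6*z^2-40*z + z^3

Expanding z*(z - 10)*(z + 4):
= -6*z^2-40*z + z^3
e) -6*z^2-40*z + z^3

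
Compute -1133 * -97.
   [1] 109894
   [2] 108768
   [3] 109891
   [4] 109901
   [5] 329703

-1133 * -97 = 109901
4) 109901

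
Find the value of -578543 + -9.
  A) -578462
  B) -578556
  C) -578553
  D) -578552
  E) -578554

-578543 + -9 = -578552
D) -578552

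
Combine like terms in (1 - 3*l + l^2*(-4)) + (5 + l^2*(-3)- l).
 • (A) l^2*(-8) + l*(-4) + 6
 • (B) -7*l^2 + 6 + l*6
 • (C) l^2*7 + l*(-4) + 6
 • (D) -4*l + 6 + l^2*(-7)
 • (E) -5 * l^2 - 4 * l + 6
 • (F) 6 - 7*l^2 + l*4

Adding the polynomials and combining like terms:
(1 - 3*l + l^2*(-4)) + (5 + l^2*(-3) - l)
= -4*l + 6 + l^2*(-7)
D) -4*l + 6 + l^2*(-7)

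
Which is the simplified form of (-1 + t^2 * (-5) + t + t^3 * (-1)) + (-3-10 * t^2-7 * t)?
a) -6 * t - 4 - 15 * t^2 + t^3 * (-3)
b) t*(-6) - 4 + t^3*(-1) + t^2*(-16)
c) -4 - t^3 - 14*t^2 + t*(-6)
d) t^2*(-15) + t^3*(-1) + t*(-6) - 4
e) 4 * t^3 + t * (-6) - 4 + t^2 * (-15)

Adding the polynomials and combining like terms:
(-1 + t^2*(-5) + t + t^3*(-1)) + (-3 - 10*t^2 - 7*t)
= t^2*(-15) + t^3*(-1) + t*(-6) - 4
d) t^2*(-15) + t^3*(-1) + t*(-6) - 4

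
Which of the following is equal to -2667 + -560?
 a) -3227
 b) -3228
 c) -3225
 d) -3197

-2667 + -560 = -3227
a) -3227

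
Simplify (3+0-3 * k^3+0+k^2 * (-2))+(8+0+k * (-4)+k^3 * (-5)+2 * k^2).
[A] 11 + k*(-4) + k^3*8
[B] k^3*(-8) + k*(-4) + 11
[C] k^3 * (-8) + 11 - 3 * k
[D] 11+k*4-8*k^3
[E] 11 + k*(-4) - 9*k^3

Adding the polynomials and combining like terms:
(3 + 0 - 3*k^3 + 0 + k^2*(-2)) + (8 + 0 + k*(-4) + k^3*(-5) + 2*k^2)
= k^3*(-8) + k*(-4) + 11
B) k^3*(-8) + k*(-4) + 11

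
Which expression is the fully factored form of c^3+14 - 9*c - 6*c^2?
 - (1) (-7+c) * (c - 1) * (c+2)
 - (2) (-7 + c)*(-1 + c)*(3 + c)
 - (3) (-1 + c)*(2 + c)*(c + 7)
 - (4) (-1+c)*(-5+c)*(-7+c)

We need to factor c^3+14 - 9*c - 6*c^2.
The factored form is (-7+c) * (c - 1) * (c+2).
1) (-7+c) * (c - 1) * (c+2)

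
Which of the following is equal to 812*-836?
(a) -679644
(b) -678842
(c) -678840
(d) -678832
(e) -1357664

812 * -836 = -678832
d) -678832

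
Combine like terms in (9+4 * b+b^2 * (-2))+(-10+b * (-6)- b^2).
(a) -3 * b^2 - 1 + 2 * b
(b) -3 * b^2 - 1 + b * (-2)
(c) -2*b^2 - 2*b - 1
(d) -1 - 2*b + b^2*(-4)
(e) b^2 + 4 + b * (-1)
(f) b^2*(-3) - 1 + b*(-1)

Adding the polynomials and combining like terms:
(9 + 4*b + b^2*(-2)) + (-10 + b*(-6) - b^2)
= -3 * b^2 - 1 + b * (-2)
b) -3 * b^2 - 1 + b * (-2)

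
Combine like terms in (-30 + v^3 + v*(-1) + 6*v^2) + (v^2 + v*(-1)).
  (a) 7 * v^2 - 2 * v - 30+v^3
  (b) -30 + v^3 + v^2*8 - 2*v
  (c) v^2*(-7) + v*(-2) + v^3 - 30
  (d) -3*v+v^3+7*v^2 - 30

Adding the polynomials and combining like terms:
(-30 + v^3 + v*(-1) + 6*v^2) + (v^2 + v*(-1))
= 7 * v^2 - 2 * v - 30+v^3
a) 7 * v^2 - 2 * v - 30+v^3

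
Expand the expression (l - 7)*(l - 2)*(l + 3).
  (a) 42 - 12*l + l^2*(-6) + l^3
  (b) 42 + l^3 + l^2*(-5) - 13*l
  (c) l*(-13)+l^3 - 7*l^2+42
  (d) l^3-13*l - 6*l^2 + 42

Expanding (l - 7)*(l - 2)*(l + 3):
= l^3-13*l - 6*l^2 + 42
d) l^3-13*l - 6*l^2 + 42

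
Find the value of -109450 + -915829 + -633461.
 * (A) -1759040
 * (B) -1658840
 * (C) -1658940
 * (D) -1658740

First: -109450 + -915829 = -1025279
Then: -1025279 + -633461 = -1658740
D) -1658740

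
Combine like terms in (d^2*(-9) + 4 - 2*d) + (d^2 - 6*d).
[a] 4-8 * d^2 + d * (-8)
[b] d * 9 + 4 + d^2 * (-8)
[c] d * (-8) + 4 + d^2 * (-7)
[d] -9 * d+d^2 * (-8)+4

Adding the polynomials and combining like terms:
(d^2*(-9) + 4 - 2*d) + (d^2 - 6*d)
= 4-8 * d^2 + d * (-8)
a) 4-8 * d^2 + d * (-8)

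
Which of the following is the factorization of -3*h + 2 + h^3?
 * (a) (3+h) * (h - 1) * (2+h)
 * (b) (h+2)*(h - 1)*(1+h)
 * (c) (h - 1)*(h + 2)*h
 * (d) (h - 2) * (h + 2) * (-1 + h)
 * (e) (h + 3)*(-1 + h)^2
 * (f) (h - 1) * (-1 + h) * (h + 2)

We need to factor -3*h + 2 + h^3.
The factored form is (h - 1) * (-1 + h) * (h + 2).
f) (h - 1) * (-1 + h) * (h + 2)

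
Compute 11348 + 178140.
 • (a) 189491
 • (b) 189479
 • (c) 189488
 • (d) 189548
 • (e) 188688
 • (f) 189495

11348 + 178140 = 189488
c) 189488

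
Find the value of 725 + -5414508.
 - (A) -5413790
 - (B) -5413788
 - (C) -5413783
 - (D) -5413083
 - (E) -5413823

725 + -5414508 = -5413783
C) -5413783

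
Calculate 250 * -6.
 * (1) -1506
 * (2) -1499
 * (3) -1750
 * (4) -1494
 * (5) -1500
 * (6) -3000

250 * -6 = -1500
5) -1500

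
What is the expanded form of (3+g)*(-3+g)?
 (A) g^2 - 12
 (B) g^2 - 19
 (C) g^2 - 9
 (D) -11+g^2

Expanding (3+g)*(-3+g):
= g^2 - 9
C) g^2 - 9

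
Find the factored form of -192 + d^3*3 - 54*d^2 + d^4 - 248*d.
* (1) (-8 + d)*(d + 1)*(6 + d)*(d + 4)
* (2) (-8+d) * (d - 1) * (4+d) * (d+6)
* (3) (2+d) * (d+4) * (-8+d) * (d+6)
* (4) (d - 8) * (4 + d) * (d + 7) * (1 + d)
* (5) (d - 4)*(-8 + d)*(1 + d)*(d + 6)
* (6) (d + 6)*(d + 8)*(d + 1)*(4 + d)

We need to factor -192 + d^3*3 - 54*d^2 + d^4 - 248*d.
The factored form is (-8 + d)*(d + 1)*(6 + d)*(d + 4).
1) (-8 + d)*(d + 1)*(6 + d)*(d + 4)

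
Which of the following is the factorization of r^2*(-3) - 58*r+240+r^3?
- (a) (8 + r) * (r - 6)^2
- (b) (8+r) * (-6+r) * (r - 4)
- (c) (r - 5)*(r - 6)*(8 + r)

We need to factor r^2*(-3) - 58*r+240+r^3.
The factored form is (r - 5)*(r - 6)*(8 + r).
c) (r - 5)*(r - 6)*(8 + r)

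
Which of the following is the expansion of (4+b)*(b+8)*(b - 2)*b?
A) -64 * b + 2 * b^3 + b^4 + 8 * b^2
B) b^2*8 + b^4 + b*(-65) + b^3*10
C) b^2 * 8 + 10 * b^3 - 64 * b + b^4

Expanding (4+b)*(b+8)*(b - 2)*b:
= b^2 * 8 + 10 * b^3 - 64 * b + b^4
C) b^2 * 8 + 10 * b^3 - 64 * b + b^4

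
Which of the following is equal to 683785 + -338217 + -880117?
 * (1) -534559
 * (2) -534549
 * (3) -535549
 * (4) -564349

First: 683785 + -338217 = 345568
Then: 345568 + -880117 = -534549
2) -534549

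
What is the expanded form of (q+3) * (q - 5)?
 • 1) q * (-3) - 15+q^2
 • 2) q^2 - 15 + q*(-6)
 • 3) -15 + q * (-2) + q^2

Expanding (q+3) * (q - 5):
= -15 + q * (-2) + q^2
3) -15 + q * (-2) + q^2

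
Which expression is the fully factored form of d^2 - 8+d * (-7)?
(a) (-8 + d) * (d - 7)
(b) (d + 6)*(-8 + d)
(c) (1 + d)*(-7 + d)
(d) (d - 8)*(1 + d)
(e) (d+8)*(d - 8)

We need to factor d^2 - 8+d * (-7).
The factored form is (d - 8)*(1 + d).
d) (d - 8)*(1 + d)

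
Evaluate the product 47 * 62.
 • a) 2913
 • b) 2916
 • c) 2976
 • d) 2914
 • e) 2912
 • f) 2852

47 * 62 = 2914
d) 2914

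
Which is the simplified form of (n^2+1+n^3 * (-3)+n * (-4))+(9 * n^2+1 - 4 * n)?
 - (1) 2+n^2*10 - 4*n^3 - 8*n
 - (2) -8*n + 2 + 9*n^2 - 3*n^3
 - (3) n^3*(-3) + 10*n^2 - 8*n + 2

Adding the polynomials and combining like terms:
(n^2 + 1 + n^3*(-3) + n*(-4)) + (9*n^2 + 1 - 4*n)
= n^3*(-3) + 10*n^2 - 8*n + 2
3) n^3*(-3) + 10*n^2 - 8*n + 2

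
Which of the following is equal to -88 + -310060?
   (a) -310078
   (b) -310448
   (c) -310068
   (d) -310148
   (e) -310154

-88 + -310060 = -310148
d) -310148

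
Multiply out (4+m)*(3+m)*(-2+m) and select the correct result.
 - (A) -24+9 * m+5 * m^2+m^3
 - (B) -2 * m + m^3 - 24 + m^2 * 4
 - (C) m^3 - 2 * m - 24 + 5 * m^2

Expanding (4+m)*(3+m)*(-2+m):
= m^3 - 2 * m - 24 + 5 * m^2
C) m^3 - 2 * m - 24 + 5 * m^2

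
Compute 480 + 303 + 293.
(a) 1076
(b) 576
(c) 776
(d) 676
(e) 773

First: 480 + 303 = 783
Then: 783 + 293 = 1076
a) 1076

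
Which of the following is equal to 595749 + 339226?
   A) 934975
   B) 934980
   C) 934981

595749 + 339226 = 934975
A) 934975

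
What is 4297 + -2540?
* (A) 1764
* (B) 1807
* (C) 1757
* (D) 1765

4297 + -2540 = 1757
C) 1757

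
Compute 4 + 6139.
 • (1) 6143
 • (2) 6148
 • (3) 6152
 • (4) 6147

4 + 6139 = 6143
1) 6143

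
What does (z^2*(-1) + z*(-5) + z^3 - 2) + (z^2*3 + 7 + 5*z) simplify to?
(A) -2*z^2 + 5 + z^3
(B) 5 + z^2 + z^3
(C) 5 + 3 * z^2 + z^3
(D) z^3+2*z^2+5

Adding the polynomials and combining like terms:
(z^2*(-1) + z*(-5) + z^3 - 2) + (z^2*3 + 7 + 5*z)
= z^3+2*z^2+5
D) z^3+2*z^2+5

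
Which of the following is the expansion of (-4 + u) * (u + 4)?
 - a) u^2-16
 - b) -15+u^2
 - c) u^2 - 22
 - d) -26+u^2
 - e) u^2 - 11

Expanding (-4 + u) * (u + 4):
= u^2-16
a) u^2-16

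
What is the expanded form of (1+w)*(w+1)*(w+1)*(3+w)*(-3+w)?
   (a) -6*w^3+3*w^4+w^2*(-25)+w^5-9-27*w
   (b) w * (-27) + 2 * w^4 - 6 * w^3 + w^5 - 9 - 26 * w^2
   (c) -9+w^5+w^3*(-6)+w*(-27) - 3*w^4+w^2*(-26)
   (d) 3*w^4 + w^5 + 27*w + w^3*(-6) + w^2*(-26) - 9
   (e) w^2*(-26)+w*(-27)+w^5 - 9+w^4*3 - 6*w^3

Expanding (1+w)*(w+1)*(w+1)*(3+w)*(-3+w):
= w^2*(-26)+w*(-27)+w^5 - 9+w^4*3 - 6*w^3
e) w^2*(-26)+w*(-27)+w^5 - 9+w^4*3 - 6*w^3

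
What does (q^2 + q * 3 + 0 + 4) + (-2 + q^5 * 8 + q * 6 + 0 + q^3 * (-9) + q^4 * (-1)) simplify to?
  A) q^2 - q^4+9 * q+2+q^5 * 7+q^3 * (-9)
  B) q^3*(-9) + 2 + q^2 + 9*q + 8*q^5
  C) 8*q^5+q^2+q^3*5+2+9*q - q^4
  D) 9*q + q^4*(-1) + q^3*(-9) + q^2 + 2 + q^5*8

Adding the polynomials and combining like terms:
(q^2 + q*3 + 0 + 4) + (-2 + q^5*8 + q*6 + 0 + q^3*(-9) + q^4*(-1))
= 9*q + q^4*(-1) + q^3*(-9) + q^2 + 2 + q^5*8
D) 9*q + q^4*(-1) + q^3*(-9) + q^2 + 2 + q^5*8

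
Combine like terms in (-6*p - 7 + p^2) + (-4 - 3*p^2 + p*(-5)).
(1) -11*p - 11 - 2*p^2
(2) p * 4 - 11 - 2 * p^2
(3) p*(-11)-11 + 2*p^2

Adding the polynomials and combining like terms:
(-6*p - 7 + p^2) + (-4 - 3*p^2 + p*(-5))
= -11*p - 11 - 2*p^2
1) -11*p - 11 - 2*p^2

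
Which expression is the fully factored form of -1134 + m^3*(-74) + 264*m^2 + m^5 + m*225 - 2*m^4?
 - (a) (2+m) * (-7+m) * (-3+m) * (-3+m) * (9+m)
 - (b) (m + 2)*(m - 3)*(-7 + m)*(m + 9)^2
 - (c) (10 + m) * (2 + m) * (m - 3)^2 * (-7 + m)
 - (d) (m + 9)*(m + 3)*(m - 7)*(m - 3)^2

We need to factor -1134 + m^3*(-74) + 264*m^2 + m^5 + m*225 - 2*m^4.
The factored form is (2+m) * (-7+m) * (-3+m) * (-3+m) * (9+m).
a) (2+m) * (-7+m) * (-3+m) * (-3+m) * (9+m)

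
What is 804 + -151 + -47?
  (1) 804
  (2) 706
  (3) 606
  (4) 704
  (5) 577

First: 804 + -151 = 653
Then: 653 + -47 = 606
3) 606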